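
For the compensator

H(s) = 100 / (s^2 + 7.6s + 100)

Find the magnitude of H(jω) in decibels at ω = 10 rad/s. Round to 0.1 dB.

2.4 dB

At s = jω = j10:
quadratic: (j10)² + 7.6·j10 + 100 = 0 + j76 → |·| ≈ 76, ∠ ≈ 90.00°
|H| = 100 / 76 ≈ 1.3158
Gain = 20 log₁₀(1.3158) ≈ 2.38 dB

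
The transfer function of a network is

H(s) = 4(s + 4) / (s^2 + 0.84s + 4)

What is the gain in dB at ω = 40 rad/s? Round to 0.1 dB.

At s = jω = j40:
zero (s+4): 4 + j40 → |·| = √(4²+40²) = √1616 ≈ 40.2, ∠ = arctan(40/4) ≈ 84.29°
quadratic: (j40)² + 0.84·j40 + 4 = -1596 + j33.6 → |·| ≈ 1596.4, ∠ ≈ 178.79°
|H| = 4 · 40.2 / 1596.4 ≈ 0.10073
Gain = 20 log₁₀(0.10073) ≈ -19.94 dB

-19.9 dB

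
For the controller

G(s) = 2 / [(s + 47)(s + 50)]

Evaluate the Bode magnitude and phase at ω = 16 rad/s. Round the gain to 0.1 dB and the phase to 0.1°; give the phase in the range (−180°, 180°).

-62.3 dB, -36.5°

At s = jω = j16:
pole (s+47): 47 + j16 → |·| = √(47²+16²) = √2465 ≈ 49.649, ∠ = arctan(16/47) ≈ 18.80°
pole (s+50): 50 + j16 → |·| = √(50²+16²) = √2756 ≈ 52.498, ∠ = arctan(16/50) ≈ 17.74°
|G| = 2 / 2606.5 ≈ 0.00076731
Gain = 20 log₁₀(0.00076731) ≈ -62.30 dB
∠G = 0.00° − 36.54° = -36.54°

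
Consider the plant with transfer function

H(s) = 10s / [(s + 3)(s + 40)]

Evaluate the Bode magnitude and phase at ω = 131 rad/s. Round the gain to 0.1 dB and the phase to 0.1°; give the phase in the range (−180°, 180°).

At s = jω = j131:
zero at origin: s = j131 → |·| = 131, ∠ = 90.00°
pole (s+3): 3 + j131 → |·| = √(3²+131²) = √17170 ≈ 131.03, ∠ = arctan(131/3) ≈ 88.69°
pole (s+40): 40 + j131 → |·| = √(40²+131²) = √18761 ≈ 136.97, ∠ = arctan(131/40) ≈ 73.02°
|H| = 10 · 131 / 17947 ≈ 0.072993
Gain = 20 log₁₀(0.072993) ≈ -22.73 dB
∠H = 90.00° − 161.71° = -71.71°

-22.7 dB, -71.7°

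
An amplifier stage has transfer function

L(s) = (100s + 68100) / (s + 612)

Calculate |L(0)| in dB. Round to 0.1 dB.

40.9 dB

L(0) = 68100 / 612 ≈ 111.27
20 log₁₀(111.27) ≈ 40.93 dB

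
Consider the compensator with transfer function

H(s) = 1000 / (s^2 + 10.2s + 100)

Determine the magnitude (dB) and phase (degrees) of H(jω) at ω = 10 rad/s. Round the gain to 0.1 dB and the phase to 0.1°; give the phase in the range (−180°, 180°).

19.8 dB, -90.0°

At s = jω = j10:
quadratic: (j10)² + 10.2·j10 + 100 = 0 + j102 → |·| ≈ 102, ∠ ≈ 90.00°
|H| = 1000 / 102 ≈ 9.8039
Gain = 20 log₁₀(9.8039) ≈ 19.83 dB
∠H = 0.00° − 90.00° = -90.00°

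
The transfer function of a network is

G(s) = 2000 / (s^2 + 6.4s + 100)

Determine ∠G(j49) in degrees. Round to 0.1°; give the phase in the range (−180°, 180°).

-172.2°

At s = jω = j49:
quadratic: (j49)² + 6.4·j49 + 100 = -2301 + j313.6 → |·| ≈ 2322.3, ∠ ≈ 172.24°
∠G = 0.00° − 172.24° = -172.24°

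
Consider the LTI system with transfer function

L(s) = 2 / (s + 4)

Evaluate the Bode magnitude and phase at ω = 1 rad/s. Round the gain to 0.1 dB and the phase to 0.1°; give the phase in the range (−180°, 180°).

-6.3 dB, -14.0°

Substitute s = j1:
Numerator: 2 = 2 + j0
Denominator: (j1) + 4 = 4 + j1
|N| = √(2² + 0²) ≈ 2, ∠N ≈ 0.00°
|D| = √(4² + 1²) ≈ 4.1231, ∠D ≈ 14.04°
|L| = 2 / 4.1231 ≈ 0.48507
Gain = 20 log₁₀(0.48507) ≈ -6.28 dB
∠L = 0.00° − 14.04° = -14.04°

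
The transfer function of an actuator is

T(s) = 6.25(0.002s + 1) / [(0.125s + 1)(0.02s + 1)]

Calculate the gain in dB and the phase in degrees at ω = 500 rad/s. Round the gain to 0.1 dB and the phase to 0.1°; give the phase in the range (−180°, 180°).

-37.0 dB, -128.4°

At ω = 500 rad/s:
zero (1 + j500·0.002) = 1 + j1 → |·| ≈ 1.4142, ∠ ≈ 45.00°
pole (1 + j500·0.125) = 1 + j62.5 → |·| ≈ 62.508, ∠ ≈ 89.08°
pole (1 + j500·0.02) = 1 + j10 → |·| ≈ 10.05, ∠ ≈ 84.29°
|T| = 6.25 · 1.4142 / (62.508 · 10.05) ≈ 0.01407
Gain = 20 log₁₀(0.01407) ≈ -37.03 dB
∠T = (45.00°) − (89.08° + 84.29°) = -128.37°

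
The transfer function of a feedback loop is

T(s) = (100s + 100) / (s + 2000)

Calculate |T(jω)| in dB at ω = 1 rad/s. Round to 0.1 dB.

-23.0 dB

Substitute s = j1:
Numerator: 100(j1) + 100 = 100 + j100
Denominator: (j1) + 2000 = 2000 + j1
|N| = √(100² + 100²) ≈ 141.42, ∠N ≈ 45.00°
|D| = √(2000² + 1²) ≈ 2000, ∠D ≈ 0.03°
|T| = 141.42 / 2000 ≈ 0.07071
Gain = 20 log₁₀(0.07071) ≈ -23.01 dB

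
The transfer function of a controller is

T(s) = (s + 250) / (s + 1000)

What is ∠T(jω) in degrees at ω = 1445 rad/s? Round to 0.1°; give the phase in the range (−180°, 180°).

24.9°

At s = jω = j1445:
zero (s+250): 250 + j1445 → |·| = √(250²+1445²) = √2150525 ≈ 1466.5, ∠ = arctan(1445/250) ≈ 80.18°
pole (s+1000): 1000 + j1445 → |·| = √(1000²+1445²) = √3088025 ≈ 1757.3, ∠ = arctan(1445/1000) ≈ 55.32°
∠T = 80.18° − 55.32° = 24.86°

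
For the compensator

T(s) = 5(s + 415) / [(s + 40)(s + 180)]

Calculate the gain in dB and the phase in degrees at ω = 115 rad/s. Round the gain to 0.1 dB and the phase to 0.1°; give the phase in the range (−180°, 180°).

At s = jω = j115:
zero (s+415): 415 + j115 → |·| = √(415²+115²) = √185450 ≈ 430.64, ∠ = arctan(115/415) ≈ 15.49°
pole (s+40): 40 + j115 → |·| = √(40²+115²) = √14825 ≈ 121.76, ∠ = arctan(115/40) ≈ 70.82°
pole (s+180): 180 + j115 → |·| = √(180²+115²) = √45625 ≈ 213.6, ∠ = arctan(115/180) ≈ 32.57°
|T| = 5 · 430.64 / 26008 ≈ 0.08279
Gain = 20 log₁₀(0.08279) ≈ -21.64 dB
∠T = 15.49° − 103.39° = -87.90°

-21.6 dB, -87.9°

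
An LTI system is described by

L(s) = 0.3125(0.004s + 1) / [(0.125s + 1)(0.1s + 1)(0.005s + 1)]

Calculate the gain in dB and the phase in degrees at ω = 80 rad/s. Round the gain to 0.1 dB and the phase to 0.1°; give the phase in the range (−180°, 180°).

-48.5 dB, -171.2°

At ω = 80 rad/s:
zero (1 + j80·0.004) = 1 + j0.32 → |·| ≈ 1.05, ∠ ≈ 17.74°
pole (1 + j80·0.125) = 1 + j10 → |·| ≈ 10.05, ∠ ≈ 84.29°
pole (1 + j80·0.1) = 1 + j8 → |·| ≈ 8.0623, ∠ ≈ 82.87°
pole (1 + j80·0.005) = 1 + j0.4 → |·| ≈ 1.077, ∠ ≈ 21.80°
|L| = 0.3125 · 1.05 / (10.05 · 8.0623 · 1.077) ≈ 0.0037601
Gain = 20 log₁₀(0.0037601) ≈ -48.50 dB
∠L = (17.74°) − (84.29° + 82.87° + 21.80°) = -171.22°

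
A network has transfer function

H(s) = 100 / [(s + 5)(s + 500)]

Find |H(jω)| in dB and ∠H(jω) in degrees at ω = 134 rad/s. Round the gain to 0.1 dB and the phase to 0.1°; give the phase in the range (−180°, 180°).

At s = jω = j134:
pole (s+5): 5 + j134 → |·| = √(5²+134²) = √17981 ≈ 134.09, ∠ = arctan(134/5) ≈ 87.86°
pole (s+500): 500 + j134 → |·| = √(500²+134²) = √267956 ≈ 517.64, ∠ = arctan(134/500) ≈ 15.00°
|H| = 100 / 69410 ≈ 0.0014407
Gain = 20 log₁₀(0.0014407) ≈ -56.83 dB
∠H = 0.00° − 102.86° = -102.86°

-56.8 dB, -102.9°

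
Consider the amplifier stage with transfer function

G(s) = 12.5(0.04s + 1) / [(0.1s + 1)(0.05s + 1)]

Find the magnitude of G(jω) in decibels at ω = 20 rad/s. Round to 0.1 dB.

14.1 dB

At ω = 20 rad/s:
zero (1 + j20·0.04) = 1 + j0.8 → |·| ≈ 1.2806, ∠ ≈ 38.66°
pole (1 + j20·0.1) = 1 + j2 → |·| ≈ 2.2361, ∠ ≈ 63.43°
pole (1 + j20·0.05) = 1 + j1 → |·| ≈ 1.4142, ∠ ≈ 45.00°
|G| = 12.5 · 1.2806 / (2.2361 · 1.4142) ≈ 5.062
Gain = 20 log₁₀(5.062) ≈ 14.09 dB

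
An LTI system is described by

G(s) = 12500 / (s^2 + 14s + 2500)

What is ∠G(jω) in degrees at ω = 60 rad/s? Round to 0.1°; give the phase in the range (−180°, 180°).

At s = jω = j60:
quadratic: (j60)² + 14·j60 + 2500 = -1100 + j840 → |·| ≈ 1384.1, ∠ ≈ 142.63°
∠G = 0.00° − 142.63° = -142.63°

-142.6°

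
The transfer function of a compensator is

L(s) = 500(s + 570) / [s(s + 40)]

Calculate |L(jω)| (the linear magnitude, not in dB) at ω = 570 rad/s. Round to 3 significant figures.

1.24

At s = jω = j570:
zero (s+570): 570 + j570 → |·| = √(570²+570²) = √649800 ≈ 806.1, ∠ = arctan(570/570) ≈ 45.00°
pole (s+40): 40 + j570 → |·| = √(40²+570²) = √326500 ≈ 571.4, ∠ = arctan(570/40) ≈ 85.99°
pole at origin: |s| = 570, ∠ = 90.00° (in denominator)
|L| = 500 · 806.1 / 3.257e+05 ≈ 1.2375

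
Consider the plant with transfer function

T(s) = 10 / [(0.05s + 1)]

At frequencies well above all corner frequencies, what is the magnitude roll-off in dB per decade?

Each pole contributes −20 dB/decade at high frequency; each zero contributes +20 dB/decade.
Net: 0 zero(s) − 1 pole(s) → -20 dB/decade.

-20 dB/decade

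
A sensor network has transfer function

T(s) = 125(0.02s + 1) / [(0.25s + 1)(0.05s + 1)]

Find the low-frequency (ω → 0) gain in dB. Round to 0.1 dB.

41.9 dB

T(0) = 125 · 1 / 1 = 125
20 log₁₀(125) ≈ 41.94 dB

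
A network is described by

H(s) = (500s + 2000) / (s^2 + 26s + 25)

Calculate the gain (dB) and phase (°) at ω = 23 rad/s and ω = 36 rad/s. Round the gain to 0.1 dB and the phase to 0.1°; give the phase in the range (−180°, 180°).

ω = 23: 23.5 dB, -50.0°; ω = 36: 21.2 dB, -60.0°

Substitute s = j23:
Numerator: 500(j23) + 2000 = 2000 + j11500
Denominator: (j23)^2 + 26(j23) + 25 = -504 + j598
|N| = √(2000² + 11500²) ≈ 11673, ∠N ≈ 80.13°
|D| = √(504² + 598²) ≈ 782.06, ∠D ≈ 130.12°
|H| = 11673 / 782.06 ≈ 14.926
Gain = 20 log₁₀(14.926) ≈ 23.48 dB
∠H = 80.13° − 130.12° = -49.99°

Substitute s = j36:
Numerator: 500(j36) + 2000 = 2000 + j18000
Denominator: (j36)^2 + 26(j36) + 25 = -1271 + j936
|N| = √(2000² + 18000²) ≈ 18111, ∠N ≈ 83.66°
|D| = √(1271² + 936²) ≈ 1578.5, ∠D ≈ 143.63°
|H| = 18111 / 1578.5 ≈ 11.474
Gain = 20 log₁₀(11.474) ≈ 21.19 dB
∠H = 83.66° − 143.63° = -59.97°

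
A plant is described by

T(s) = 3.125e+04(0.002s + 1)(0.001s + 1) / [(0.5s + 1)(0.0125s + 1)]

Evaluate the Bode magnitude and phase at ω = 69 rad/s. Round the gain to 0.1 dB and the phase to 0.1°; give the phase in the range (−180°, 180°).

At ω = 69 rad/s:
zero (1 + j69·0.002) = 1 + j0.138 → |·| ≈ 1.0095, ∠ ≈ 7.86°
zero (1 + j69·0.001) = 1 + j0.069 → |·| ≈ 1.0024, ∠ ≈ 3.95°
pole (1 + j69·0.5) = 1 + j34.5 → |·| ≈ 34.514, ∠ ≈ 88.34°
pole (1 + j69·0.0125) = 1 + j0.8625 → |·| ≈ 1.3206, ∠ ≈ 40.78°
|T| = 3.125e+04 · 1.0095 · 1.0024 / (34.514 · 1.3206) ≈ 693.79
Gain = 20 log₁₀(693.79) ≈ 56.82 dB
∠T = (7.86° + 3.95°) − (88.34° + 40.78°) = -117.31°

56.8 dB, -117.3°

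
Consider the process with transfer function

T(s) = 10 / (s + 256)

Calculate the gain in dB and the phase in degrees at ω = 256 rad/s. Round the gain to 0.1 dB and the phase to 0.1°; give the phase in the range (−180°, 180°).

-31.2 dB, -45.0°

At s = jω = j256:
pole (s+256): 256 + j256 → |·| = √(256²+256²) = √131072 ≈ 362.04, ∠ = arctan(256/256) ≈ 45.00°
|T| = 10 / 362.04 ≈ 0.027621
Gain = 20 log₁₀(0.027621) ≈ -31.18 dB
∠T = 0.00° − 45.00° = -45.00°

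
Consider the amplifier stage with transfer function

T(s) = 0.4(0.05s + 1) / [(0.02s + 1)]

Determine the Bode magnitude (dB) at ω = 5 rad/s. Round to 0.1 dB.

-7.7 dB

At ω = 5 rad/s:
zero (1 + j5·0.05) = 1 + j0.25 → |·| ≈ 1.0308, ∠ ≈ 14.04°
pole (1 + j5·0.02) = 1 + j0.1 → |·| ≈ 1.005, ∠ ≈ 5.71°
|T| = 0.4 · 1.0308 / (1.005) ≈ 0.41027
Gain = 20 log₁₀(0.41027) ≈ -7.74 dB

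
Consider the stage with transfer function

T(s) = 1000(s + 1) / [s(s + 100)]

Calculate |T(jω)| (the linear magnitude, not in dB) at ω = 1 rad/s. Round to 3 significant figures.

14.1

At s = jω = j1:
zero (s+1): 1 + j1 → |·| = √(1²+1²) = √2 ≈ 1.4142, ∠ = arctan(1/1) ≈ 45.00°
pole (s+100): 100 + j1 → |·| = √(100²+1²) = √10001 ≈ 100, ∠ = arctan(1/100) ≈ 0.57°
pole at origin: |s| = 1, ∠ = 90.00° (in denominator)
|T| = 1000 · 1.4142 / 100 ≈ 14.142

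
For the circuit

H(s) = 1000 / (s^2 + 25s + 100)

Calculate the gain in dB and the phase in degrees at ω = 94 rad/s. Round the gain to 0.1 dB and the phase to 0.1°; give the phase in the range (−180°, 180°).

Substitute s = j94:
Numerator: 1000 = 1000 + j0
Denominator: (j94)^2 + 25(j94) + 100 = -8736 + j2350
|N| = √(1000² + 0²) ≈ 1000, ∠N ≈ 0.00°
|D| = √(8736² + 2350²) ≈ 9046.6, ∠D ≈ 164.94°
|H| = 1000 / 9046.6 ≈ 0.11054
Gain = 20 log₁₀(0.11054) ≈ -19.13 dB
∠H = 0.00° − 164.94° = -164.94°

-19.1 dB, -164.9°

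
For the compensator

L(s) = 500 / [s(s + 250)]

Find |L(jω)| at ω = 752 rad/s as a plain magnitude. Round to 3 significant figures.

0.000839

At s = jω = j752:
pole (s+250): 250 + j752 → |·| = √(250²+752²) = √628004 ≈ 792.47, ∠ = arctan(752/250) ≈ 71.61°
pole at origin: |s| = 752, ∠ = 90.00° (in denominator)
|L| = 500 / 5.9594e+05 ≈ 0.00083901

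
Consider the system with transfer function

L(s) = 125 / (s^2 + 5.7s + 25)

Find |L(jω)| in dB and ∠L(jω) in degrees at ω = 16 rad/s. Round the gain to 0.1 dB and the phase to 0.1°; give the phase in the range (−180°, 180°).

At s = jω = j16:
quadratic: (j16)² + 5.7·j16 + 25 = -231 + j91.2 → |·| ≈ 248.35, ∠ ≈ 158.46°
|L| = 125 / 248.35 ≈ 0.50332
Gain = 20 log₁₀(0.50332) ≈ -5.96 dB
∠L = 0.00° − 158.46° = -158.46°

-6.0 dB, -158.5°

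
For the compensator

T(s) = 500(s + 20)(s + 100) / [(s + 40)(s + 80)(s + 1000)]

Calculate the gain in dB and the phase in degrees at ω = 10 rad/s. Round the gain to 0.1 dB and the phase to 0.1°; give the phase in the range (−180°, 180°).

-9.4 dB, 10.5°

At s = jω = j10:
zero (s+20): 20 + j10 → |·| = √(20²+10²) = √500 ≈ 22.361, ∠ = arctan(10/20) ≈ 26.57°
zero (s+100): 100 + j10 → |·| = √(100²+10²) = √10100 ≈ 100.5, ∠ = arctan(10/100) ≈ 5.71°
pole (s+40): 40 + j10 → |·| = √(40²+10²) = √1700 ≈ 41.231, ∠ = arctan(10/40) ≈ 14.04°
pole (s+80): 80 + j10 → |·| = √(80²+10²) = √6500 ≈ 80.623, ∠ = arctan(10/80) ≈ 7.13°
pole (s+1000): 1000 + j10 → |·| = √(1000²+10²) = √1000100 ≈ 1000, ∠ = arctan(10/1000) ≈ 0.57°
|T| = 500 · 2247.3 / 3.3242e+06 ≈ 0.33802
Gain = 20 log₁₀(0.33802) ≈ -9.42 dB
∠T = 32.28° − 21.74° = 10.54°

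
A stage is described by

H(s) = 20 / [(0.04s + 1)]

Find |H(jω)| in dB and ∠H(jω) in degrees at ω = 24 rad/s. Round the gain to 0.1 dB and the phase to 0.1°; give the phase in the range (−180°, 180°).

23.2 dB, -43.8°

At ω = 24 rad/s:
pole (1 + j24·0.04) = 1 + j0.96 → |·| ≈ 1.3862, ∠ ≈ 43.83°
|H| = 20 · 1 / (1.3862) ≈ 14.428
Gain = 20 log₁₀(14.428) ≈ 23.18 dB
∠H = (0°) − (43.83°) = -43.83°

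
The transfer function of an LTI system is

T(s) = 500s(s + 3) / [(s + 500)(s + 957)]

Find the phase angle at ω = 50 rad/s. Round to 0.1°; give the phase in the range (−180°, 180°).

167.9°

At s = jω = j50:
zero (s+3): 3 + j50 → |·| = √(3²+50²) = √2509 ≈ 50.09, ∠ = arctan(50/3) ≈ 86.57°
zero at origin: s = j50 → |·| = 50, ∠ = 90.00°
pole (s+500): 500 + j50 → |·| = √(500²+50²) = √252500 ≈ 502.49, ∠ = arctan(50/500) ≈ 5.71°
pole (s+957): 957 + j50 → |·| = √(957²+50²) = √918349 ≈ 958.31, ∠ = arctan(50/957) ≈ 2.99°
∠T = 176.57° − 8.70° = 167.87°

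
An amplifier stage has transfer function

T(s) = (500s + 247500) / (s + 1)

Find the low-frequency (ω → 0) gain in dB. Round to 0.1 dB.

T(0) = 247500 / 1 = 2.475e+05
20 log₁₀(2.475e+05) ≈ 107.87 dB

107.9 dB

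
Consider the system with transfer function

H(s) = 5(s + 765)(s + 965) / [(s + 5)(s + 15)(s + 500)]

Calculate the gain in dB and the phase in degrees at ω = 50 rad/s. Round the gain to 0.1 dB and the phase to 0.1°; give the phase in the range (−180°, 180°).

9.0 dB, -156.6°

At s = jω = j50:
zero (s+765): 765 + j50 → |·| = √(765²+50²) = √587725 ≈ 766.63, ∠ = arctan(50/765) ≈ 3.74°
zero (s+965): 965 + j50 → |·| = √(965²+50²) = √933725 ≈ 966.29, ∠ = arctan(50/965) ≈ 2.97°
pole (s+5): 5 + j50 → |·| = √(5²+50²) = √2525 ≈ 50.249, ∠ = arctan(50/5) ≈ 84.29°
pole (s+15): 15 + j50 → |·| = √(15²+50²) = √2725 ≈ 52.202, ∠ = arctan(50/15) ≈ 73.30°
pole (s+500): 500 + j50 → |·| = √(500²+50²) = √252500 ≈ 502.49, ∠ = arctan(50/500) ≈ 5.71°
|H| = 5 · 7.4079e+05 / 1.3181e+06 ≈ 2.8101
Gain = 20 log₁₀(2.8101) ≈ 8.97 dB
∠H = 6.71° − 163.30° = -156.59°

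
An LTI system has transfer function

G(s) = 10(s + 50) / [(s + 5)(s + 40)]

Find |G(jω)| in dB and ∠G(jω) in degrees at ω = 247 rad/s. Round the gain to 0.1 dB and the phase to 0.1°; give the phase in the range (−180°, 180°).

-27.8 dB, -91.1°

At s = jω = j247:
zero (s+50): 50 + j247 → |·| = √(50²+247²) = √63509 ≈ 252.01, ∠ = arctan(247/50) ≈ 78.56°
pole (s+5): 5 + j247 → |·| = √(5²+247²) = √61034 ≈ 247.05, ∠ = arctan(247/5) ≈ 88.84°
pole (s+40): 40 + j247 → |·| = √(40²+247²) = √62609 ≈ 250.22, ∠ = arctan(247/40) ≈ 80.80°
|G| = 10 · 252.01 / 61817 ≈ 0.040767
Gain = 20 log₁₀(0.040767) ≈ -27.79 dB
∠G = 78.56° − 169.64° = -91.08°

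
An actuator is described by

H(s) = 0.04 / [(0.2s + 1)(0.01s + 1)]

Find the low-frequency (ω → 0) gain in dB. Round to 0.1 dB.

-28.0 dB

H(0) = 0.04 · 1 / 1 = 0.04
20 log₁₀(0.04) ≈ -27.96 dB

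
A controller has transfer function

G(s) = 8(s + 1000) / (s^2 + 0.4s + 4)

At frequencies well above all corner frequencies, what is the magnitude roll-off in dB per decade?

Each pole contributes −20 dB/decade at high frequency; each zero contributes +20 dB/decade.
Net: 1 zero(s) − 2 pole(s) → -20 dB/decade.

-20 dB/decade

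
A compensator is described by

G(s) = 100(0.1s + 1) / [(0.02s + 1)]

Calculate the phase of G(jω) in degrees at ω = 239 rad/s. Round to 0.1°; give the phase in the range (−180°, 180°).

9.4°

At ω = 239 rad/s:
zero (1 + j239·0.1) = 1 + j23.9 → |·| ≈ 23.921, ∠ ≈ 87.60°
pole (1 + j239·0.02) = 1 + j4.78 → |·| ≈ 4.8835, ∠ ≈ 78.18°
∠G = (87.60°) − (78.18°) = 9.42°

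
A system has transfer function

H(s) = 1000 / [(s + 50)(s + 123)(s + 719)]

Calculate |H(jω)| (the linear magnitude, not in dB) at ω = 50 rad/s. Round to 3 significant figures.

At s = jω = j50:
pole (s+50): 50 + j50 → |·| = √(50²+50²) = √5000 ≈ 70.711, ∠ = arctan(50/50) ≈ 45.00°
pole (s+123): 123 + j50 → |·| = √(123²+50²) = √17629 ≈ 132.77, ∠ = arctan(50/123) ≈ 22.12°
pole (s+719): 719 + j50 → |·| = √(719²+50²) = √519461 ≈ 720.74, ∠ = arctan(50/719) ≈ 3.98°
|H| = 1000 / 6.7665e+06 ≈ 0.00014779

0.000148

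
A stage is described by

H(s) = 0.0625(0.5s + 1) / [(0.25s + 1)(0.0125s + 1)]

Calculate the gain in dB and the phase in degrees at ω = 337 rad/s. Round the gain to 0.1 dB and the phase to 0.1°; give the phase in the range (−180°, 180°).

At ω = 337 rad/s:
zero (1 + j337·0.5) = 1 + j168.5 → |·| ≈ 168.5, ∠ ≈ 89.66°
pole (1 + j337·0.25) = 1 + j84.25 → |·| ≈ 84.256, ∠ ≈ 89.32°
pole (1 + j337·0.0125) = 1 + j4.2125 → |·| ≈ 4.3296, ∠ ≈ 76.65°
|H| = 0.0625 · 168.5 / (84.256 · 4.3296) ≈ 0.028869
Gain = 20 log₁₀(0.028869) ≈ -30.79 dB
∠H = (89.66°) − (89.32° + 76.65°) = -76.31°

-30.8 dB, -76.3°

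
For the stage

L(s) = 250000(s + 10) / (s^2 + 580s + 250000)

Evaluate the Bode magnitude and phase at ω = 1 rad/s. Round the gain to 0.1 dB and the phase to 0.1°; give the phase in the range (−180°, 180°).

20.0 dB, 5.6°

At s = jω = j1:
zero (s+10): 10 + j1 → |·| = √(10²+1²) = √101 ≈ 10.05, ∠ = arctan(1/10) ≈ 5.71°
quadratic: (j1)² + 580·j1 + 250000 = 249999 + j580 → |·| ≈ 2.5e+05, ∠ ≈ 0.13°
|L| = 250000 · 10.05 / 2.5e+05 ≈ 10.05
Gain = 20 log₁₀(10.05) ≈ 20.04 dB
∠L = 5.71° − 0.13° = 5.58°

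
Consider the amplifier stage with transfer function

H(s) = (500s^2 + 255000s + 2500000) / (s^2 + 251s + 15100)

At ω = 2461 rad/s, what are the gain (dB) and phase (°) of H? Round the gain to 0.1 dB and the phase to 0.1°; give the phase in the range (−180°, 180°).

54.1 dB, -5.9°

Substitute s = j2461:
Numerator: 500(j2461)^2 + 255000(j2461) + 2500000 = -3025760500 + j627555000
Denominator: (j2461)^2 + 251(j2461) + 15100 = -6041421 + j617711
|N| = √(3025760500² + 627555000²) ≈ 3.0902e+09, ∠N ≈ 168.28°
|D| = √(6041421² + 617711²) ≈ 6.0729e+06, ∠D ≈ 174.16°
|H| = 3.0902e+09 / 6.0729e+06 ≈ 508.85
Gain = 20 log₁₀(508.85) ≈ 54.13 dB
∠H = 168.28° − 174.16° = -5.88°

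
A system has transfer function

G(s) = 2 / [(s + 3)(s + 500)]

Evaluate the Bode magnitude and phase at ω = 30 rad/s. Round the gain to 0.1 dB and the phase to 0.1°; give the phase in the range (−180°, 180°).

At s = jω = j30:
pole (s+3): 3 + j30 → |·| = √(3²+30²) = √909 ≈ 30.15, ∠ = arctan(30/3) ≈ 84.29°
pole (s+500): 500 + j30 → |·| = √(500²+30²) = √250900 ≈ 500.9, ∠ = arctan(30/500) ≈ 3.43°
|G| = 2 / 15102 ≈ 0.00013243
Gain = 20 log₁₀(0.00013243) ≈ -77.56 dB
∠G = 0.00° − 87.72° = -87.72°

-77.6 dB, -87.7°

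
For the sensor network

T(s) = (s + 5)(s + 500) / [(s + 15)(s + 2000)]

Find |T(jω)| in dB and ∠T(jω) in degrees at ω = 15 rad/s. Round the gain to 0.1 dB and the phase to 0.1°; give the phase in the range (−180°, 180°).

At s = jω = j15:
zero (s+5): 5 + j15 → |·| = √(5²+15²) = √250 ≈ 15.811, ∠ = arctan(15/5) ≈ 71.57°
zero (s+500): 500 + j15 → |·| = √(500²+15²) = √250225 ≈ 500.22, ∠ = arctan(15/500) ≈ 1.72°
pole (s+15): 15 + j15 → |·| = √(15²+15²) = √450 ≈ 21.213, ∠ = arctan(15/15) ≈ 45.00°
pole (s+2000): 2000 + j15 → |·| = √(2000²+15²) = √4000225 ≈ 2000.1, ∠ = arctan(15/2000) ≈ 0.43°
|T| = 1 · 7909 / 42428 ≈ 0.18641
Gain = 20 log₁₀(0.18641) ≈ -14.59 dB
∠T = 73.29° − 45.43° = 27.86°

-14.6 dB, 27.9°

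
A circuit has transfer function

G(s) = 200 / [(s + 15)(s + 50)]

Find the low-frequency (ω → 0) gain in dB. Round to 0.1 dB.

-11.5 dB

G(0) = 200 / (15·50) ≈ 0.26667
20 log₁₀(0.26667) ≈ -11.48 dB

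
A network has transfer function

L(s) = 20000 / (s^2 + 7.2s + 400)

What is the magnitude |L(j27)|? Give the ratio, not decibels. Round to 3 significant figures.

52.3

At s = jω = j27:
quadratic: (j27)² + 7.2·j27 + 400 = -329 + j194.4 → |·| ≈ 382.14, ∠ ≈ 149.42°
|L| = 20000 / 382.14 ≈ 52.337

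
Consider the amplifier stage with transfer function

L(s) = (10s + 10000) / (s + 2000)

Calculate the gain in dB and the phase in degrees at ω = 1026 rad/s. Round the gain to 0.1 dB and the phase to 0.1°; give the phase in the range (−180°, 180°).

16.1 dB, 18.6°

Substitute s = j1026:
Numerator: 10(j1026) + 10000 = 10000 + j10260
Denominator: (j1026) + 2000 = 2000 + j1026
|N| = √(10000² + 10260²) ≈ 14327, ∠N ≈ 45.74°
|D| = √(2000² + 1026²) ≈ 2247.8, ∠D ≈ 27.16°
|L| = 14327 / 2247.8 ≈ 6.3738
Gain = 20 log₁₀(6.3738) ≈ 16.09 dB
∠L = 45.74° − 27.16° = 18.58°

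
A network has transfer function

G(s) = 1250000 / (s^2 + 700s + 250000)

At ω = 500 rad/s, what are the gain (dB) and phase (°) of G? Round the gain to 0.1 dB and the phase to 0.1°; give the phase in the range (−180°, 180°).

11.1 dB, -90.0°

At s = jω = j500:
quadratic: (j500)² + 700·j500 + 250000 = 0 + j350000 → |·| ≈ 3.5e+05, ∠ ≈ 90.00°
|G| = 1250000 / 3.5e+05 ≈ 3.5714
Gain = 20 log₁₀(3.5714) ≈ 11.06 dB
∠G = 0.00° − 90.00° = -90.00°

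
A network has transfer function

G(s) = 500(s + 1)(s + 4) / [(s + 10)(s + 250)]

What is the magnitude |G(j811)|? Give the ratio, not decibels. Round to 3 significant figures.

478

At s = jω = j811:
zero (s+1): 1 + j811 → |·| = √(1²+811²) = √657722 ≈ 811, ∠ = arctan(811/1) ≈ 89.93°
zero (s+4): 4 + j811 → |·| = √(4²+811²) = √657737 ≈ 811.01, ∠ = arctan(811/4) ≈ 89.72°
pole (s+10): 10 + j811 → |·| = √(10²+811²) = √657821 ≈ 811.06, ∠ = arctan(811/10) ≈ 89.29°
pole (s+250): 250 + j811 → |·| = √(250²+811²) = √720221 ≈ 848.66, ∠ = arctan(811/250) ≈ 72.87°
|G| = 500 · 6.5773e+05 / 6.8831e+05 ≈ 477.79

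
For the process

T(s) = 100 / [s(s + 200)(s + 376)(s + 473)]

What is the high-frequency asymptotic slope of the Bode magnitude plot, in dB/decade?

-80 dB/decade

Each pole contributes −20 dB/decade at high frequency; each zero contributes +20 dB/decade.
Net: 0 zero(s) − 4 pole(s) → -80 dB/decade.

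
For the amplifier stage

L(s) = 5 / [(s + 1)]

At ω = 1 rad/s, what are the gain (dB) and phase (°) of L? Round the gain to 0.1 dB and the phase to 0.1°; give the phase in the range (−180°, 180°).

At ω = 1 rad/s:
pole (1 + j1·1) = 1 + j1 → |·| ≈ 1.4142, ∠ ≈ 45.00°
|L| = 5 · 1 / (1.4142) ≈ 3.5356
Gain = 20 log₁₀(3.5356) ≈ 10.97 dB
∠L = (0°) − (45.00°) = -45.00°

11.0 dB, -45.0°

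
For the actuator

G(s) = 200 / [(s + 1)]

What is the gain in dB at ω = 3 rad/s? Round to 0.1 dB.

At ω = 3 rad/s:
pole (1 + j3·1) = 1 + j3 → |·| ≈ 3.1623, ∠ ≈ 71.57°
|G| = 200 · 1 / (3.1623) ≈ 63.245
Gain = 20 log₁₀(63.245) ≈ 36.02 dB

36.0 dB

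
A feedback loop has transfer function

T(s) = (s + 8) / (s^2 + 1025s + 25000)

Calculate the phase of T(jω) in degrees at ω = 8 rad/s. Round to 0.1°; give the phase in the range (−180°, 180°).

Substitute s = j8:
Numerator: (j8) + 8 = 8 + j8
Denominator: (j8)^2 + 1025(j8) + 25000 = 24936 + j8200
|N| = √(8² + 8²) ≈ 11.314, ∠N ≈ 45.00°
|D| = √(24936² + 8200²) ≈ 26250, ∠D ≈ 18.20°
∠T = 45.00° − 18.20° = 26.80°

26.8°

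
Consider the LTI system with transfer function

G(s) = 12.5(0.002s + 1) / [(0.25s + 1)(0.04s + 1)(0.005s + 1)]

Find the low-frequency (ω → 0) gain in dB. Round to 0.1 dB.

G(0) = 12.5 · 1 / 1 = 12.5
20 log₁₀(12.5) ≈ 21.94 dB

21.9 dB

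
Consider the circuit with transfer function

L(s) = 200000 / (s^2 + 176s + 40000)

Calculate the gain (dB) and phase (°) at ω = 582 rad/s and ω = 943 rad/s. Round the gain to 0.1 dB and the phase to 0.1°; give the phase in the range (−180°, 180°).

ω = 582: -4.0 dB, -161.1°; ω = 943: -12.7 dB, -168.9°

At s = jω = j582:
quadratic: (j582)² + 176·j582 + 40000 = -298724 + j102432 → |·| ≈ 3.158e+05, ∠ ≈ 161.07°
|L| = 200000 / 3.158e+05 ≈ 0.63331
Gain = 20 log₁₀(0.63331) ≈ -3.97 dB
∠L = 0.00° − 161.07° = -161.07°

At s = jω = j943:
quadratic: (j943)² + 176·j943 + 40000 = -849249 + j165968 → |·| ≈ 8.6531e+05, ∠ ≈ 168.94°
|L| = 200000 / 8.6531e+05 ≈ 0.23113
Gain = 20 log₁₀(0.23113) ≈ -12.72 dB
∠L = 0.00° − 168.94° = -168.94°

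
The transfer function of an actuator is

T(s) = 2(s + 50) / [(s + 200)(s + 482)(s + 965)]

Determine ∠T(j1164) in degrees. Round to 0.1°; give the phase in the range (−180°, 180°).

-110.6°

At s = jω = j1164:
zero (s+50): 50 + j1164 → |·| = √(50²+1164²) = √1357396 ≈ 1165.1, ∠ = arctan(1164/50) ≈ 87.54°
pole (s+200): 200 + j1164 → |·| = √(200²+1164²) = √1394896 ≈ 1181.1, ∠ = arctan(1164/200) ≈ 80.25°
pole (s+482): 482 + j1164 → |·| = √(482²+1164²) = √1587220 ≈ 1259.8, ∠ = arctan(1164/482) ≈ 67.51°
pole (s+965): 965 + j1164 → |·| = √(965²+1164²) = √2286121 ≈ 1512, ∠ = arctan(1164/965) ≈ 50.34°
∠T = 87.54° − 198.10° = -110.56°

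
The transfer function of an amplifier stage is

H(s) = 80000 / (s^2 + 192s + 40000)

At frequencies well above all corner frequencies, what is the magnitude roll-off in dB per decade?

Each pole contributes −20 dB/decade at high frequency; each zero contributes +20 dB/decade.
Net: 0 zero(s) − 2 pole(s) → -40 dB/decade.

-40 dB/decade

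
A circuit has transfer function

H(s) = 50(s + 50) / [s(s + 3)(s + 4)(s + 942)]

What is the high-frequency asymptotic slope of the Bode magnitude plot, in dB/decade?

Each pole contributes −20 dB/decade at high frequency; each zero contributes +20 dB/decade.
Net: 1 zero(s) − 4 pole(s) → -60 dB/decade.

-60 dB/decade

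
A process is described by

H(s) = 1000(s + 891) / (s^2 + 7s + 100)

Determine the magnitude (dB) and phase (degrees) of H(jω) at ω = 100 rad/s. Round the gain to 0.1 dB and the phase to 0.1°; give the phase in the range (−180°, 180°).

39.1 dB, -169.6°

At s = jω = j100:
zero (s+891): 891 + j100 → |·| = √(891²+100²) = √803881 ≈ 896.59, ∠ = arctan(100/891) ≈ 6.40°
quadratic: (j100)² + 7·j100 + 100 = -9900 + j700 → |·| ≈ 9924.7, ∠ ≈ 175.96°
|H| = 1000 · 896.59 / 9924.7 ≈ 90.339
Gain = 20 log₁₀(90.339) ≈ 39.12 dB
∠H = 6.40° − 175.96° = -169.56°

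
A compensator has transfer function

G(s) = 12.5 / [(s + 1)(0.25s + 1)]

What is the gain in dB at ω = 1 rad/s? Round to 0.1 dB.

18.7 dB

At ω = 1 rad/s:
pole (1 + j1·1) = 1 + j1 → |·| ≈ 1.4142, ∠ ≈ 45.00°
pole (1 + j1·0.25) = 1 + j0.25 → |·| ≈ 1.0308, ∠ ≈ 14.04°
|G| = 12.5 · 1 / (1.4142 · 1.0308) ≈ 8.5748
Gain = 20 log₁₀(8.5748) ≈ 18.66 dB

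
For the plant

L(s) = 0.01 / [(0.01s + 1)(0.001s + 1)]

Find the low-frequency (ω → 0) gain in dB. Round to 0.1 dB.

L(0) = 0.01 · 1 / 1 = 0.01
20 log₁₀(0.01) ≈ -40.00 dB

-40.0 dB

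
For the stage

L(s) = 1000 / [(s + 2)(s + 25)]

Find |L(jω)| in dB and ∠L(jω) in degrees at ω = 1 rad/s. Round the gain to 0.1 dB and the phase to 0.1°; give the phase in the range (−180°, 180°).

At s = jω = j1:
pole (s+2): 2 + j1 → |·| = √(2²+1²) = √5 ≈ 2.2361, ∠ = arctan(1/2) ≈ 26.57°
pole (s+25): 25 + j1 → |·| = √(25²+1²) = √626 ≈ 25.02, ∠ = arctan(1/25) ≈ 2.29°
|L| = 1000 / 55.947 ≈ 17.874
Gain = 20 log₁₀(17.874) ≈ 25.04 dB
∠L = 0.00° − 28.86° = -28.86°

25.0 dB, -28.9°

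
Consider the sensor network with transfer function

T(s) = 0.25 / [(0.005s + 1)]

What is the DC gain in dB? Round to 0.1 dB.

T(0) = 0.25 · 1 / 1 = 0.25
20 log₁₀(0.25) ≈ -12.04 dB

-12.0 dB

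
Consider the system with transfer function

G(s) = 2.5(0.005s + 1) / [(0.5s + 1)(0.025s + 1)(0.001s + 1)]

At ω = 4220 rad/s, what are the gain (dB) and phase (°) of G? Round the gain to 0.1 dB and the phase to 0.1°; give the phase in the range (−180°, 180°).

At ω = 4220 rad/s:
zero (1 + j4220·0.005) = 1 + j21.1 → |·| ≈ 21.124, ∠ ≈ 87.29°
pole (1 + j4220·0.5) = 1 + j2110 → |·| ≈ 2110, ∠ ≈ 89.97°
pole (1 + j4220·0.025) = 1 + j105.5 → |·| ≈ 105.5, ∠ ≈ 89.46°
pole (1 + j4220·0.001) = 1 + j4.22 → |·| ≈ 4.3369, ∠ ≈ 76.67°
|G| = 2.5 · 21.124 / (2110 · 105.5 · 4.3369) ≈ 5.4702e-05
Gain = 20 log₁₀(5.4702e-05) ≈ -85.24 dB
∠G = (87.29°) − (89.97° + 89.46° + 76.67°) = -168.81°

-85.2 dB, -168.8°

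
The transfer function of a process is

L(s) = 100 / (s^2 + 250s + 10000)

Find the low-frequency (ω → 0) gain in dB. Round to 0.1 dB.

L(0) = 100 / 10000 = 0.01
20 log₁₀(0.01) ≈ -40.00 dB

-40.0 dB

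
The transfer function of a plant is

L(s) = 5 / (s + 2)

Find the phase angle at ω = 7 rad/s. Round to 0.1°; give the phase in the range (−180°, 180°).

Substitute s = j7:
Numerator: 5 = 5 + j0
Denominator: (j7) + 2 = 2 + j7
|N| = √(5² + 0²) ≈ 5, ∠N ≈ 0.00°
|D| = √(2² + 7²) ≈ 7.2801, ∠D ≈ 74.05°
∠L = 0.00° − 74.05° = -74.05°

-74.1°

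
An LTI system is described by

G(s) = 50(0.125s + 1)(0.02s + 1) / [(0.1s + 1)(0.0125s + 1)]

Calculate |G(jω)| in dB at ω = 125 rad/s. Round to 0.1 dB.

At ω = 125 rad/s:
zero (1 + j125·0.125) = 1 + j15.625 → |·| ≈ 15.657, ∠ ≈ 86.34°
zero (1 + j125·0.02) = 1 + j2.5 → |·| ≈ 2.6926, ∠ ≈ 68.20°
pole (1 + j125·0.1) = 1 + j12.5 → |·| ≈ 12.54, ∠ ≈ 85.43°
pole (1 + j125·0.0125) = 1 + j1.5625 → |·| ≈ 1.8551, ∠ ≈ 57.38°
|G| = 50 · 15.657 · 2.6926 / (12.54 · 1.8551) ≈ 90.612
Gain = 20 log₁₀(90.612) ≈ 39.14 dB

39.1 dB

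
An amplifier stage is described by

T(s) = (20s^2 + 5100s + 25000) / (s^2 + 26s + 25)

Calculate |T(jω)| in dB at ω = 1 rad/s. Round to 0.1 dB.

Substitute s = j1:
Numerator: 20(j1)^2 + 5100(j1) + 25000 = 24980 + j5100
Denominator: (j1)^2 + 26(j1) + 25 = 24 + j26
|N| = √(24980² + 5100²) ≈ 25495, ∠N ≈ 11.54°
|D| = √(24² + 26²) ≈ 35.384, ∠D ≈ 47.29°
|T| = 25495 / 35.384 ≈ 720.52
Gain = 20 log₁₀(720.52) ≈ 57.15 dB

57.2 dB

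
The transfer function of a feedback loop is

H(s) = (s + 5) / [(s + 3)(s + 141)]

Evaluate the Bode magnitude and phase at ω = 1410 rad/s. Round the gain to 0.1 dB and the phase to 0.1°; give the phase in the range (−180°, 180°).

At s = jω = j1410:
zero (s+5): 5 + j1410 → |·| = √(5²+1410²) = √1988125 ≈ 1410, ∠ = arctan(1410/5) ≈ 89.80°
pole (s+3): 3 + j1410 → |·| = √(3²+1410²) = √1988109 ≈ 1410, ∠ = arctan(1410/3) ≈ 89.88°
pole (s+141): 141 + j1410 → |·| = √(141²+1410²) = √2007981 ≈ 1417, ∠ = arctan(1410/141) ≈ 84.29°
|H| = 1 · 1410 / 1.998e+06 ≈ 0.00070571
Gain = 20 log₁₀(0.00070571) ≈ -63.03 dB
∠H = 89.80° − 174.17° = -84.37°

-63.0 dB, -84.4°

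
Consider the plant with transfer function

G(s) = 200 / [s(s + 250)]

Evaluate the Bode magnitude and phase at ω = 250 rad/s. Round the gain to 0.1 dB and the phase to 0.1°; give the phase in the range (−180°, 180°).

At s = jω = j250:
pole (s+250): 250 + j250 → |·| = √(250²+250²) = √125000 ≈ 353.55, ∠ = arctan(250/250) ≈ 45.00°
pole at origin: |s| = 250, ∠ = 90.00° (in denominator)
|G| = 200 / 88388 ≈ 0.0022628
Gain = 20 log₁₀(0.0022628) ≈ -52.91 dB
∠G = 0.00° − 135.00° = -135.00°

-52.9 dB, -135.0°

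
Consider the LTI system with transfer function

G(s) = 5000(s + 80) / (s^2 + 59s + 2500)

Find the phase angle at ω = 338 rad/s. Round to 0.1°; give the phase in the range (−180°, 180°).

At s = jω = j338:
zero (s+80): 80 + j338 → |·| = √(80²+338²) = √120644 ≈ 347.34, ∠ = arctan(338/80) ≈ 76.68°
quadratic: (j338)² + 59·j338 + 2500 = -111744 + j19942 → |·| ≈ 1.1351e+05, ∠ ≈ 169.88°
∠G = 76.68° − 169.88° = -93.20°

-93.2°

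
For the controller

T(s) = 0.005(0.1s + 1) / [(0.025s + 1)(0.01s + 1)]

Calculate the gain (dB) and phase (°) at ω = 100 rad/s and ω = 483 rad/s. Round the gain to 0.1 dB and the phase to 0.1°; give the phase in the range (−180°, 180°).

At ω = 100 rad/s:
zero (1 + j100·0.1) = 1 + j10 → |·| ≈ 10.05, ∠ ≈ 84.29°
pole (1 + j100·0.025) = 1 + j2.5 → |·| ≈ 2.6926, ∠ ≈ 68.20°
pole (1 + j100·0.01) = 1 + j1 → |·| ≈ 1.4142, ∠ ≈ 45.00°
|T| = 0.005 · 10.05 / (2.6926 · 1.4142) ≈ 0.013196
Gain = 20 log₁₀(0.013196) ≈ -37.59 dB
∠T = (84.29°) − (68.20° + 45.00°) = -28.91°

At ω = 483 rad/s:
zero (1 + j483·0.1) = 1 + j48.3 → |·| ≈ 48.31, ∠ ≈ 88.81°
pole (1 + j483·0.025) = 1 + j12.075 → |·| ≈ 12.116, ∠ ≈ 85.27°
pole (1 + j483·0.01) = 1 + j4.83 → |·| ≈ 4.9324, ∠ ≈ 78.30°
|T| = 0.005 · 48.31 / (12.116 · 4.9324) ≈ 0.0040419
Gain = 20 log₁₀(0.0040419) ≈ -47.87 dB
∠T = (88.81°) − (85.27° + 78.30°) = -74.76°

ω = 100: -37.6 dB, -28.9°; ω = 483: -47.9 dB, -74.8°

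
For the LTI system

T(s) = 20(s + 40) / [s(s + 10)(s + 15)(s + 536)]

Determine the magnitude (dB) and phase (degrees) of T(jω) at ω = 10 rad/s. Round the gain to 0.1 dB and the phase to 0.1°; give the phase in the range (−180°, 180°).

-64.4 dB, -155.7°

At s = jω = j10:
zero (s+40): 40 + j10 → |·| = √(40²+10²) = √1700 ≈ 41.231, ∠ = arctan(10/40) ≈ 14.04°
pole (s+10): 10 + j10 → |·| = √(10²+10²) = √200 ≈ 14.142, ∠ = arctan(10/10) ≈ 45.00°
pole (s+15): 15 + j10 → |·| = √(15²+10²) = √325 ≈ 18.028, ∠ = arctan(10/15) ≈ 33.69°
pole (s+536): 536 + j10 → |·| = √(536²+10²) = √287396 ≈ 536.09, ∠ = arctan(10/536) ≈ 1.07°
pole at origin: |s| = 10, ∠ = 90.00° (in denominator)
|T| = 20 · 41.231 / 1.3668e+06 ≈ 0.00060332
Gain = 20 log₁₀(0.00060332) ≈ -64.39 dB
∠T = 14.04° − 169.76° = -155.72°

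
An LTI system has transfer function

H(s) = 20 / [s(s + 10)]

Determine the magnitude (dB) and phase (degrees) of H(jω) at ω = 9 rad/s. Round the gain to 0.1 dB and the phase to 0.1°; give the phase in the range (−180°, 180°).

-15.6 dB, -132.0°

At s = jω = j9:
pole (s+10): 10 + j9 → |·| = √(10²+9²) = √181 ≈ 13.454, ∠ = arctan(9/10) ≈ 41.99°
pole at origin: |s| = 9, ∠ = 90.00° (in denominator)
|H| = 20 / 121.09 ≈ 0.16517
Gain = 20 log₁₀(0.16517) ≈ -15.64 dB
∠H = 0.00° − 131.99° = -131.99°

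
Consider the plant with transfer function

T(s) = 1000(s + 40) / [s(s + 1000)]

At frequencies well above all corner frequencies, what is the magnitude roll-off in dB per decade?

-20 dB/decade

Each pole contributes −20 dB/decade at high frequency; each zero contributes +20 dB/decade.
Net: 1 zero(s) − 2 pole(s) → -20 dB/decade.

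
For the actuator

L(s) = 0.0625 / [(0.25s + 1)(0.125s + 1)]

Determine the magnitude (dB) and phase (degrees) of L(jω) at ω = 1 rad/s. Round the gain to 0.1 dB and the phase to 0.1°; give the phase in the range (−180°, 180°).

At ω = 1 rad/s:
pole (1 + j1·0.25) = 1 + j0.25 → |·| ≈ 1.0308, ∠ ≈ 14.04°
pole (1 + j1·0.125) = 1 + j0.125 → |·| ≈ 1.0078, ∠ ≈ 7.13°
|L| = 0.0625 · 1 / (1.0308 · 1.0078) ≈ 0.060163
Gain = 20 log₁₀(0.060163) ≈ -24.41 dB
∠L = (0°) − (14.04° + 7.13°) = -21.17°

-24.4 dB, -21.2°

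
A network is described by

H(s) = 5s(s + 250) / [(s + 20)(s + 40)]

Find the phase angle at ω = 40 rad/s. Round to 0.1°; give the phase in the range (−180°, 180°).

At s = jω = j40:
zero (s+250): 250 + j40 → |·| = √(250²+40²) = √64100 ≈ 253.18, ∠ = arctan(40/250) ≈ 9.09°
zero at origin: s = j40 → |·| = 40, ∠ = 90.00°
pole (s+20): 20 + j40 → |·| = √(20²+40²) = √2000 ≈ 44.721, ∠ = arctan(40/20) ≈ 63.43°
pole (s+40): 40 + j40 → |·| = √(40²+40²) = √3200 ≈ 56.569, ∠ = arctan(40/40) ≈ 45.00°
∠H = 99.09° − 108.43° = -9.34°

-9.3°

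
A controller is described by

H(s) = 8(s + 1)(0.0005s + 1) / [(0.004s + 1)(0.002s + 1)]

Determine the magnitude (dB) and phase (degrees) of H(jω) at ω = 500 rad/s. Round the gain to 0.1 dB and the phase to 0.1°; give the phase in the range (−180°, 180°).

62.3 dB, -4.5°

At ω = 500 rad/s:
zero (1 + j500·1) = 1 + j500 → |·| ≈ 500, ∠ ≈ 89.89°
zero (1 + j500·0.0005) = 1 + j0.25 → |·| ≈ 1.0308, ∠ ≈ 14.04°
pole (1 + j500·0.004) = 1 + j2 → |·| ≈ 2.2361, ∠ ≈ 63.43°
pole (1 + j500·0.002) = 1 + j1 → |·| ≈ 1.4142, ∠ ≈ 45.00°
|H| = 8 · 500 · 1.0308 / (2.2361 · 1.4142) ≈ 1303.9
Gain = 20 log₁₀(1303.9) ≈ 62.30 dB
∠H = (89.89° + 14.04°) − (63.43° + 45.00°) = -4.50°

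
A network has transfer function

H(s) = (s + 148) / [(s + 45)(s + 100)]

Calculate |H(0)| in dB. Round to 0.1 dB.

-29.7 dB

H(0) = 1·148 / (45·100) ≈ 0.032889
20 log₁₀(0.032889) ≈ -29.66 dB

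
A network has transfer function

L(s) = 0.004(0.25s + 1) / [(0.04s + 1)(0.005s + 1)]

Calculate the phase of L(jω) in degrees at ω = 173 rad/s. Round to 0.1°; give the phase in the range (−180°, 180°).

At ω = 173 rad/s:
zero (1 + j173·0.25) = 1 + j43.25 → |·| ≈ 43.262, ∠ ≈ 88.68°
pole (1 + j173·0.04) = 1 + j6.92 → |·| ≈ 6.9919, ∠ ≈ 81.78°
pole (1 + j173·0.005) = 1 + j0.865 → |·| ≈ 1.3222, ∠ ≈ 40.86°
∠L = (88.68°) − (81.78° + 40.86°) = -33.96°

-34.0°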